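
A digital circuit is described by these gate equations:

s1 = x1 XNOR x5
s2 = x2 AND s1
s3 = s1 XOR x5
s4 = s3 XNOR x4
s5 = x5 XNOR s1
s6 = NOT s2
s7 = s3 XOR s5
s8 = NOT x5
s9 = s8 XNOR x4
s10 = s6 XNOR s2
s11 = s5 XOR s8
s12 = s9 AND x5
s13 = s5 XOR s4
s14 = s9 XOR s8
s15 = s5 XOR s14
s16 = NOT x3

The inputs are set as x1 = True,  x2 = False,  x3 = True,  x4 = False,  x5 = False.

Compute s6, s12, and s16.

s6 = True  s12 = False  s16 = False

s1 = x1 XNOR x5 = True XNOR False = False
s2 = x2 AND s1 = False AND False = False
s6 = NOT s2 = NOT False = True
s8 = NOT x5 = NOT False = True
s9 = s8 XNOR x4 = True XNOR False = False
s12 = s9 AND x5 = False AND False = False
s16 = NOT x3 = NOT True = False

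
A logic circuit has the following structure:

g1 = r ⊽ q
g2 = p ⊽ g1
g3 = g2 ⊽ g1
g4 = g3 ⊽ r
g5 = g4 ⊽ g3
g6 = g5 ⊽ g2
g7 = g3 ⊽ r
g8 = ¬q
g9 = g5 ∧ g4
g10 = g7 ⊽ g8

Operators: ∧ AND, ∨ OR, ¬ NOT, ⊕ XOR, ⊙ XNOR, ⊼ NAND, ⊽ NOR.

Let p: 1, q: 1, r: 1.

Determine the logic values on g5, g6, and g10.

g1 = r NOR q = 1 NOR 1 = 0
g2 = p NOR g1 = 1 NOR 0 = 0
g3 = g2 NOR g1 = 0 NOR 0 = 1
g4 = g3 NOR r = 1 NOR 1 = 0
g5 = g4 NOR g3 = 0 NOR 1 = 0
g6 = g5 NOR g2 = 0 NOR 0 = 1
g7 = g3 NOR r = 1 NOR 1 = 0
g8 = NOT q = NOT 1 = 0
g10 = g7 NOR g8 = 0 NOR 0 = 1

g5 = 0, g6 = 1, g10 = 1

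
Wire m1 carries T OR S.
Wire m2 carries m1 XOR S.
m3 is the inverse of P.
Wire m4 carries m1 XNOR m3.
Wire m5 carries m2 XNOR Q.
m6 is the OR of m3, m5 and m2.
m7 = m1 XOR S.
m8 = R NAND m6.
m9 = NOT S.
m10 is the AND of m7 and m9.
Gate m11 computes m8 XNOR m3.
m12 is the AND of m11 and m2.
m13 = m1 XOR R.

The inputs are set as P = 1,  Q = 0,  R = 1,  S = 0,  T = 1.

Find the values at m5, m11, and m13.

m1 = T OR S = 1 OR 0 = 1
m2 = m1 XOR S = 1 XOR 0 = 1
m3 = NOT P = NOT 1 = 0
m5 = m2 XNOR Q = 1 XNOR 0 = 0
m6 = m3 OR m5 OR m2 = 0 OR 0 OR 1 = 1
m8 = R NAND m6 = 1 NAND 1 = 0
m11 = m8 XNOR m3 = 0 XNOR 0 = 1
m13 = m1 XOR R = 1 XOR 1 = 0

m5 = 0; m11 = 1; m13 = 0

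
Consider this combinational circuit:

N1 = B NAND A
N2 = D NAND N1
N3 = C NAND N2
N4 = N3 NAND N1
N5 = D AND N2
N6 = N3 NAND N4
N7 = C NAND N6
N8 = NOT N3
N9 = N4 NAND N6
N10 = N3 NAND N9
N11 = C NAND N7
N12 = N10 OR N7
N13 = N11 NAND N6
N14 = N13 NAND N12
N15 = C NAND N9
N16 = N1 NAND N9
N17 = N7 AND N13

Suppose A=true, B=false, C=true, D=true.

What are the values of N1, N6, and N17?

N1 = true; N6 = true; N17 = false

N1 = B NAND A = false NAND true = true
N2 = D NAND N1 = true NAND true = false
N3 = C NAND N2 = true NAND false = true
N4 = N3 NAND N1 = true NAND true = false
N6 = N3 NAND N4 = true NAND false = true
N7 = C NAND N6 = true NAND true = false
N11 = C NAND N7 = true NAND false = true
N13 = N11 NAND N6 = true NAND true = false
N17 = N7 AND N13 = false AND false = false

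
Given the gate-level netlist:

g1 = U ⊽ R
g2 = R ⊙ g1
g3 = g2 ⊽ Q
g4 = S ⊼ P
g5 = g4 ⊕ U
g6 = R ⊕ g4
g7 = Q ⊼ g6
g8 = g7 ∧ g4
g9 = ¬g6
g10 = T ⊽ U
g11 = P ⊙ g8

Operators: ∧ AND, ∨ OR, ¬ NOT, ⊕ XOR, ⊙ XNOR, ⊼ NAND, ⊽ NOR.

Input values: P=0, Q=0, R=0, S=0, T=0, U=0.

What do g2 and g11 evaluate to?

g1 = U NOR R = 0 NOR 0 = 1
g2 = R XNOR g1 = 0 XNOR 1 = 0
g4 = S NAND P = 0 NAND 0 = 1
g6 = R XOR g4 = 0 XOR 1 = 1
g7 = Q NAND g6 = 0 NAND 1 = 1
g8 = g7 AND g4 = 1 AND 1 = 1
g11 = P XNOR g8 = 0 XNOR 1 = 0

g2 = 0; g11 = 0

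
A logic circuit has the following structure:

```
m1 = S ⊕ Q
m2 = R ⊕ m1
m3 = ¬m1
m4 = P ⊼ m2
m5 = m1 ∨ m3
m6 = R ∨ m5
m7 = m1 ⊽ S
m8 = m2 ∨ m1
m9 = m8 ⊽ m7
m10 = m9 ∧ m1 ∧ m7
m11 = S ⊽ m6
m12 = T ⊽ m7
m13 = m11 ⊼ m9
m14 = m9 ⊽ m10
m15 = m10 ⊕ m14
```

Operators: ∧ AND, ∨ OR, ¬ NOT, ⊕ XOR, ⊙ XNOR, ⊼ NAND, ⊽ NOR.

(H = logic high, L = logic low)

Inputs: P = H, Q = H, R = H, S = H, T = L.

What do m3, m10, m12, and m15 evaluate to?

m1 = S XOR Q = H XOR H = L
m2 = R XOR m1 = H XOR L = H
m3 = NOT m1 = NOT L = H
m7 = m1 NOR S = L NOR H = L
m8 = m2 OR m1 = H OR L = H
m9 = m8 NOR m7 = H NOR L = L
m10 = m9 AND m1 AND m7 = L AND L AND L = L
m12 = T NOR m7 = L NOR L = H
m14 = m9 NOR m10 = L NOR L = H
m15 = m10 XOR m14 = L XOR H = H

m3 = H, m10 = L, m12 = H, m15 = H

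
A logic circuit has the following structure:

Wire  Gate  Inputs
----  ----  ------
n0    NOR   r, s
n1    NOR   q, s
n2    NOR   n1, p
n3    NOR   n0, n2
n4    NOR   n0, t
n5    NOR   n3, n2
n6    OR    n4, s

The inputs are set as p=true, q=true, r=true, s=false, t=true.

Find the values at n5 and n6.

n0 = r NOR s = true NOR false = false
n1 = q NOR s = true NOR false = false
n2 = n1 NOR p = false NOR true = false
n3 = n0 NOR n2 = false NOR false = true
n4 = n0 NOR t = false NOR true = false
n5 = n3 NOR n2 = true NOR false = false
n6 = n4 OR s = false OR false = false

n5 = false, n6 = false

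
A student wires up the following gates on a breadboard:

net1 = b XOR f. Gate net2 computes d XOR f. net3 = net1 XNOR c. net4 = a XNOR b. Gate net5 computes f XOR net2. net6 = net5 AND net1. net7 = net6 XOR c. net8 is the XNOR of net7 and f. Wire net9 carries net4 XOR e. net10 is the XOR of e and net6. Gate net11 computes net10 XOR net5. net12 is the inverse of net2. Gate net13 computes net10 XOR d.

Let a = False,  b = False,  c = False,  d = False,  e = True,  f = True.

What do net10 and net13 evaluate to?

net1 = b XOR f = False XOR True = True
net2 = d XOR f = False XOR True = True
net5 = f XOR net2 = True XOR True = False
net6 = net5 AND net1 = False AND True = False
net10 = e XOR net6 = True XOR False = True
net13 = net10 XOR d = True XOR False = True

net10 = True, net13 = True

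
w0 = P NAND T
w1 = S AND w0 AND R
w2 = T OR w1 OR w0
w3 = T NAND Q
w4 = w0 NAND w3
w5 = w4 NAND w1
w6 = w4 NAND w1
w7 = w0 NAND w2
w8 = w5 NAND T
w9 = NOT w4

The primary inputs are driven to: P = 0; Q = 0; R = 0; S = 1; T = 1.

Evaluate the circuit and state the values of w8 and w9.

w8 = 0, w9 = 1

w0 = P NAND T = 0 NAND 1 = 1
w1 = S AND w0 AND R = 1 AND 1 AND 0 = 0
w3 = T NAND Q = 1 NAND 0 = 1
w4 = w0 NAND w3 = 1 NAND 1 = 0
w5 = w4 NAND w1 = 0 NAND 0 = 1
w8 = w5 NAND T = 1 NAND 1 = 0
w9 = NOT w4 = NOT 0 = 1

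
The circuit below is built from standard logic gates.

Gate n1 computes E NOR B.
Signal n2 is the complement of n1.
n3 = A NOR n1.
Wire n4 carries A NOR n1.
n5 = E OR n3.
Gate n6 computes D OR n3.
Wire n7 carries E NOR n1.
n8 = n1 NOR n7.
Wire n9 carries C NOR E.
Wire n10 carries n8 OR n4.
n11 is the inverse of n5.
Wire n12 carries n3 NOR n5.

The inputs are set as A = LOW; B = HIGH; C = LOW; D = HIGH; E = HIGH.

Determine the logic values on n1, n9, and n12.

n1 = LOW; n9 = LOW; n12 = LOW

n1 = E NOR B = HIGH NOR HIGH = LOW
n3 = A NOR n1 = LOW NOR LOW = HIGH
n5 = E OR n3 = HIGH OR HIGH = HIGH
n9 = C NOR E = LOW NOR HIGH = LOW
n12 = n3 NOR n5 = HIGH NOR HIGH = LOW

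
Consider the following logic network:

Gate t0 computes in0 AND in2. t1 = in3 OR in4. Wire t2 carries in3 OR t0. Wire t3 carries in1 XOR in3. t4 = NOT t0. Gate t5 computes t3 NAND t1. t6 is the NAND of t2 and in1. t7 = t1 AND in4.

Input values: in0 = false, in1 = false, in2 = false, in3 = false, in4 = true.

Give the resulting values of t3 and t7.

t3 = false, t7 = true

t1 = in3 OR in4 = false OR true = true
t3 = in1 XOR in3 = false XOR false = false
t7 = t1 AND in4 = true AND true = true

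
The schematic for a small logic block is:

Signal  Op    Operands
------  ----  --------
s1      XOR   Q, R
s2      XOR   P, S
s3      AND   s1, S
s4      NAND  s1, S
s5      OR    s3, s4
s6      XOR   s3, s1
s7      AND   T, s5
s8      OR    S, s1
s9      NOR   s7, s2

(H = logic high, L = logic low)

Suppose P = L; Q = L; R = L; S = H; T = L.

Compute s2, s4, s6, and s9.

s1 = Q XOR R = L XOR L = L
s2 = P XOR S = L XOR H = H
s3 = s1 AND S = L AND H = L
s4 = s1 NAND S = L NAND H = H
s5 = s3 OR s4 = L OR H = H
s6 = s3 XOR s1 = L XOR L = L
s7 = T AND s5 = L AND H = L
s9 = s7 NOR s2 = L NOR H = L

s2 = H, s4 = H, s6 = L, s9 = L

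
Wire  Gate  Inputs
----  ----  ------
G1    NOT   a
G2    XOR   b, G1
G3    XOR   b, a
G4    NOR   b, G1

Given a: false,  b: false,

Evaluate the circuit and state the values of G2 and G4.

G1 = NOT a = NOT false = true
G2 = b XOR G1 = false XOR true = true
G4 = b NOR G1 = false NOR true = false

G2 = true, G4 = false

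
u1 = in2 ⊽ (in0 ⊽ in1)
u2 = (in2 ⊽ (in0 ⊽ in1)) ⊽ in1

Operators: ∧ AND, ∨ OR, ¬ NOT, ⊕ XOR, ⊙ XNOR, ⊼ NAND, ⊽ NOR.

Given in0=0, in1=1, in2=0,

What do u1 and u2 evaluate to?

u1 = 1; u2 = 0

u1 = 0 ⊽ (0 ⊽ 1) = 1
u2 = (0 ⊽ (0 ⊽ 1)) ⊽ 1 = 0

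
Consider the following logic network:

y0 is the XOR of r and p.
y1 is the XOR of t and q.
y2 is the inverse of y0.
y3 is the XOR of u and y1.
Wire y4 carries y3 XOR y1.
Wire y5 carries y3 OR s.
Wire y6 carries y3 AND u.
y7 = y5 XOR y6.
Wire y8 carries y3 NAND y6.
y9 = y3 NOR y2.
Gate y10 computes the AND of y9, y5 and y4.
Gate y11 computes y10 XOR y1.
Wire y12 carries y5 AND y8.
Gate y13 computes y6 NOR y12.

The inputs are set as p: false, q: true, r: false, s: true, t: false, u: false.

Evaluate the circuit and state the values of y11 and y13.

y0 = r XOR p = false XOR false = false
y1 = t XOR q = false XOR true = true
y2 = NOT y0 = NOT false = true
y3 = u XOR y1 = false XOR true = true
y4 = y3 XOR y1 = true XOR true = false
y5 = y3 OR s = true OR true = true
y6 = y3 AND u = true AND false = false
y8 = y3 NAND y6 = true NAND false = true
y9 = y3 NOR y2 = true NOR true = false
y10 = y9 AND y5 AND y4 = false AND true AND false = false
y11 = y10 XOR y1 = false XOR true = true
y12 = y5 AND y8 = true AND true = true
y13 = y6 NOR y12 = false NOR true = false

y11 = true, y13 = false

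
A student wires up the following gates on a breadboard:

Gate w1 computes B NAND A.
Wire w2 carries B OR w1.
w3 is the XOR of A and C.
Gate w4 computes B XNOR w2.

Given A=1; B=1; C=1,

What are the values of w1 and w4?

w1 = B NAND A = 1 NAND 1 = 0
w2 = B OR w1 = 1 OR 0 = 1
w4 = B XNOR w2 = 1 XNOR 1 = 1

w1 = 0  w4 = 1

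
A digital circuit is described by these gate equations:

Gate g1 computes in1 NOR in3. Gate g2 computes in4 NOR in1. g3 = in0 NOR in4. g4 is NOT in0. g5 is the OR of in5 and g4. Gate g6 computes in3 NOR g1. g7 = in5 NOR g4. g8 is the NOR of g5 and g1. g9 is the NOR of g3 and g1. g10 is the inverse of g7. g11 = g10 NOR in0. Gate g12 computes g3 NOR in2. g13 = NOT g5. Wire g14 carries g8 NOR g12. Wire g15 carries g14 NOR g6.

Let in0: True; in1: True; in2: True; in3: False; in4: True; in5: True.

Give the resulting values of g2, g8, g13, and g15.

g1 = in1 NOR in3 = True NOR False = False
g2 = in4 NOR in1 = True NOR True = False
g3 = in0 NOR in4 = True NOR True = False
g4 = NOT in0 = NOT True = False
g5 = in5 OR g4 = True OR False = True
g6 = in3 NOR g1 = False NOR False = True
g8 = g5 NOR g1 = True NOR False = False
g12 = g3 NOR in2 = False NOR True = False
g13 = NOT g5 = NOT True = False
g14 = g8 NOR g12 = False NOR False = True
g15 = g14 NOR g6 = True NOR True = False

g2 = False, g8 = False, g13 = False, g15 = False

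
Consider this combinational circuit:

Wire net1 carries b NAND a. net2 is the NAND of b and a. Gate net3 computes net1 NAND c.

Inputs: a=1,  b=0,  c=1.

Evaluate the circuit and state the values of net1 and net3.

net1 = 1, net3 = 0

net1 = b NAND a = 0 NAND 1 = 1
net3 = net1 NAND c = 1 NAND 1 = 0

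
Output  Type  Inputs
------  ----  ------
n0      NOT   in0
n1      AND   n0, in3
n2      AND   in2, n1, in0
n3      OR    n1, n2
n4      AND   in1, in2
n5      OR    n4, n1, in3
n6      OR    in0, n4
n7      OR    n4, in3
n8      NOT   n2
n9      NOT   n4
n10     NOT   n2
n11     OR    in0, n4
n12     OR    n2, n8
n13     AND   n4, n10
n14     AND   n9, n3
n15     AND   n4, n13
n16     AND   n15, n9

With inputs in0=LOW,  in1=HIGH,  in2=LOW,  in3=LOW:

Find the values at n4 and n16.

n4 = LOW  n16 = LOW

n0 = NOT in0 = NOT LOW = HIGH
n1 = n0 AND in3 = HIGH AND LOW = LOW
n2 = in2 AND n1 AND in0 = LOW AND LOW AND LOW = LOW
n4 = in1 AND in2 = HIGH AND LOW = LOW
n9 = NOT n4 = NOT LOW = HIGH
n10 = NOT n2 = NOT LOW = HIGH
n13 = n4 AND n10 = LOW AND HIGH = LOW
n15 = n4 AND n13 = LOW AND LOW = LOW
n16 = n15 AND n9 = LOW AND HIGH = LOW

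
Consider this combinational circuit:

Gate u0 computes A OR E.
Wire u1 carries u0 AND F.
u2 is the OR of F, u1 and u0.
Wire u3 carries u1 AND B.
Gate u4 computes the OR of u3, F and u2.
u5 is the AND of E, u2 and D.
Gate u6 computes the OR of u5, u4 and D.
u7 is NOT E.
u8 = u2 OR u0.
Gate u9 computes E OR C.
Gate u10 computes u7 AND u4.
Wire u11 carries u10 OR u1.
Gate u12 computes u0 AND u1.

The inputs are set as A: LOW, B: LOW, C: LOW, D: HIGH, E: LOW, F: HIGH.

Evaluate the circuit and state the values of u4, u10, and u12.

u0 = A OR E = LOW OR LOW = LOW
u1 = u0 AND F = LOW AND HIGH = LOW
u2 = F OR u1 OR u0 = HIGH OR LOW OR LOW = HIGH
u3 = u1 AND B = LOW AND LOW = LOW
u4 = u3 OR F OR u2 = LOW OR HIGH OR HIGH = HIGH
u7 = NOT E = NOT LOW = HIGH
u10 = u7 AND u4 = HIGH AND HIGH = HIGH
u12 = u0 AND u1 = LOW AND LOW = LOW

u4 = HIGH, u10 = HIGH, u12 = LOW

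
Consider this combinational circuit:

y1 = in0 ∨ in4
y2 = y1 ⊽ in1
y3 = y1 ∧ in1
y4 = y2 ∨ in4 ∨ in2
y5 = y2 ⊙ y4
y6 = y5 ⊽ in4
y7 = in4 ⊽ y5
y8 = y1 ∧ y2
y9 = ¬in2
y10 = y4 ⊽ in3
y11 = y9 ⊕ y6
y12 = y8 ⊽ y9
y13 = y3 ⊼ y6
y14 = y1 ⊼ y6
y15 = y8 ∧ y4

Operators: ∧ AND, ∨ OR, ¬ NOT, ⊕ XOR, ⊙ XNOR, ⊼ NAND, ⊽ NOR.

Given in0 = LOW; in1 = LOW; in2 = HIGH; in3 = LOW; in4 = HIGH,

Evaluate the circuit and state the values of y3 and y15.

y3 = LOW  y15 = LOW

y1 = in0 OR in4 = LOW OR HIGH = HIGH
y2 = y1 NOR in1 = HIGH NOR LOW = LOW
y3 = y1 AND in1 = HIGH AND LOW = LOW
y4 = y2 OR in4 OR in2 = LOW OR HIGH OR HIGH = HIGH
y8 = y1 AND y2 = HIGH AND LOW = LOW
y15 = y8 AND y4 = LOW AND HIGH = LOW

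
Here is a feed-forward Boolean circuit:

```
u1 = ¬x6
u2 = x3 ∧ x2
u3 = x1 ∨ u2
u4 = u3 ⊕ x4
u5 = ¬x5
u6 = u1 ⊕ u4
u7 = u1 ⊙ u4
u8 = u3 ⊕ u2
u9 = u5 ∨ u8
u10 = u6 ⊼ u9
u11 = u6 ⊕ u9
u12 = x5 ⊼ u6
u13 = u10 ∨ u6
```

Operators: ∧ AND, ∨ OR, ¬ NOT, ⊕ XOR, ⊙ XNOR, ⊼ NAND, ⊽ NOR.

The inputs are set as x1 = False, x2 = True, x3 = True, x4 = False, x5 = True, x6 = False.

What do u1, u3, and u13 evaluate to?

u1 = True, u3 = True, u13 = True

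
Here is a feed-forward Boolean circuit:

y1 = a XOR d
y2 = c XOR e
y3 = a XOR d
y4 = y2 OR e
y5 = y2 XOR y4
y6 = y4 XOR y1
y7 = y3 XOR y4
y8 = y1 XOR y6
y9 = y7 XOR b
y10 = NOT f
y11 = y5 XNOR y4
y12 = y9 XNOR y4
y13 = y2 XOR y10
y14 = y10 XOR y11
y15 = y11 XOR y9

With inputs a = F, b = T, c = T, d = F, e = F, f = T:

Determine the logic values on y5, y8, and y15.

y5 = F; y8 = T; y15 = F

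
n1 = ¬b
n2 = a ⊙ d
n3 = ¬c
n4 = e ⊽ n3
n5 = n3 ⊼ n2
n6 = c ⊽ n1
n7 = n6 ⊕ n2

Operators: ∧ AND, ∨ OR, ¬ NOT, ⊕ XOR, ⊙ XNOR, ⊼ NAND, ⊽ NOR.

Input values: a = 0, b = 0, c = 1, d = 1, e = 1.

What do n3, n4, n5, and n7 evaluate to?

n3 = 0, n4 = 0, n5 = 1, n7 = 0

n1 = NOT b = NOT 0 = 1
n2 = a XNOR d = 0 XNOR 1 = 0
n3 = NOT c = NOT 1 = 0
n4 = e NOR n3 = 1 NOR 0 = 0
n5 = n3 NAND n2 = 0 NAND 0 = 1
n6 = c NOR n1 = 1 NOR 1 = 0
n7 = n6 XOR n2 = 0 XOR 0 = 0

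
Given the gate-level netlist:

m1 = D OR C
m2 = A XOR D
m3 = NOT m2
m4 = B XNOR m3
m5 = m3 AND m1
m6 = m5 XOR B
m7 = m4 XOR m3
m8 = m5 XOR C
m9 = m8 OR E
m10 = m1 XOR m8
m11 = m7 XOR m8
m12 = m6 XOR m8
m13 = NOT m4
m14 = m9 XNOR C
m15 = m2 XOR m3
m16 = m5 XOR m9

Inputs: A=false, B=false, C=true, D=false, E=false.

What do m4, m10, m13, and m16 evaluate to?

m4 = false; m10 = true; m13 = true; m16 = true

m1 = D OR C = false OR true = true
m2 = A XOR D = false XOR false = false
m3 = NOT m2 = NOT false = true
m4 = B XNOR m3 = false XNOR true = false
m5 = m3 AND m1 = true AND true = true
m8 = m5 XOR C = true XOR true = false
m9 = m8 OR E = false OR false = false
m10 = m1 XOR m8 = true XOR false = true
m13 = NOT m4 = NOT false = true
m16 = m5 XOR m9 = true XOR false = true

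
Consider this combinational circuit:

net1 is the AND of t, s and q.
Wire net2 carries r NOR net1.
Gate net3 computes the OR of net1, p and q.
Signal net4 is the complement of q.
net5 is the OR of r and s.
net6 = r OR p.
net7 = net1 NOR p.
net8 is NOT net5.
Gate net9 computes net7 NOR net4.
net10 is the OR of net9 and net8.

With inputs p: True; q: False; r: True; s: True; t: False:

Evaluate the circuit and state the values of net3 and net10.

net1 = t AND s AND q = False AND True AND False = False
net3 = net1 OR p OR q = False OR True OR False = True
net4 = NOT q = NOT False = True
net5 = r OR s = True OR True = True
net7 = net1 NOR p = False NOR True = False
net8 = NOT net5 = NOT True = False
net9 = net7 NOR net4 = False NOR True = False
net10 = net9 OR net8 = False OR False = False

net3 = True  net10 = False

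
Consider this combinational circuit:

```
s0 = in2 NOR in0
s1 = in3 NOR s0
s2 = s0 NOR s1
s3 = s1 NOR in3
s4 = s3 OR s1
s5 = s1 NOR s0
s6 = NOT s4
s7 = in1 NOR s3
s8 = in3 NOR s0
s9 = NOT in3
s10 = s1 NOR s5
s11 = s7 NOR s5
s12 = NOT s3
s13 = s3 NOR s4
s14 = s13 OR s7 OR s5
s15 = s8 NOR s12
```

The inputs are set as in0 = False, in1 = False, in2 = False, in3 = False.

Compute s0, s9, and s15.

s0 = True, s9 = True, s15 = True

s0 = in2 NOR in0 = False NOR False = True
s1 = in3 NOR s0 = False NOR True = False
s3 = s1 NOR in3 = False NOR False = True
s8 = in3 NOR s0 = False NOR True = False
s9 = NOT in3 = NOT False = True
s12 = NOT s3 = NOT True = False
s15 = s8 NOR s12 = False NOR False = True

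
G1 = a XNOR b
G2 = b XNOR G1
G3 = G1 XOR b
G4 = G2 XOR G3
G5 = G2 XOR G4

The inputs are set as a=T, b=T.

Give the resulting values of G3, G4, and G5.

G1 = a XNOR b = T XNOR T = T
G2 = b XNOR G1 = T XNOR T = T
G3 = G1 XOR b = T XOR T = F
G4 = G2 XOR G3 = T XOR F = T
G5 = G2 XOR G4 = T XOR T = F

G3 = F, G4 = T, G5 = F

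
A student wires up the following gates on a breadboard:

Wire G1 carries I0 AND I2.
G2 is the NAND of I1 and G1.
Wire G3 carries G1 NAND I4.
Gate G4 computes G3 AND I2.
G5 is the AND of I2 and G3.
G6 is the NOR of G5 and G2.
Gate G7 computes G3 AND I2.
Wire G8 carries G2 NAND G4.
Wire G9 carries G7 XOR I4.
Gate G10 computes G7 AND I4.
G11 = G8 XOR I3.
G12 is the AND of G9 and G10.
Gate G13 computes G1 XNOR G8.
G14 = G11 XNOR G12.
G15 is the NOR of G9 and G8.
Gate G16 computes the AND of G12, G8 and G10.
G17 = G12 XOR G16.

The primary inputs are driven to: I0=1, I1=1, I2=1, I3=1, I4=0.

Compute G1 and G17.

G1 = 1, G17 = 0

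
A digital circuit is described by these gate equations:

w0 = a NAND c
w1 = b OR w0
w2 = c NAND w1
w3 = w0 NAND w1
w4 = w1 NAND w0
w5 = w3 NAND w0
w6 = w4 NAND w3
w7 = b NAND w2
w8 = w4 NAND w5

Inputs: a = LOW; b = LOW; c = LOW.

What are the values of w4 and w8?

w0 = a NAND c = LOW NAND LOW = HIGH
w1 = b OR w0 = LOW OR HIGH = HIGH
w3 = w0 NAND w1 = HIGH NAND HIGH = LOW
w4 = w1 NAND w0 = HIGH NAND HIGH = LOW
w5 = w3 NAND w0 = LOW NAND HIGH = HIGH
w8 = w4 NAND w5 = LOW NAND HIGH = HIGH

w4 = LOW; w8 = HIGH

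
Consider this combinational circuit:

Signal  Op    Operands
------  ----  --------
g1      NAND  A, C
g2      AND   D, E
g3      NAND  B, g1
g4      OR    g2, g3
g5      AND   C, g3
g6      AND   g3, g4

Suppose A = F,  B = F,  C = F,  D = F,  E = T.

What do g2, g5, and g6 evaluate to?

g1 = A NAND C = F NAND F = T
g2 = D AND E = F AND T = F
g3 = B NAND g1 = F NAND T = T
g4 = g2 OR g3 = F OR T = T
g5 = C AND g3 = F AND T = F
g6 = g3 AND g4 = T AND T = T

g2 = F, g5 = F, g6 = T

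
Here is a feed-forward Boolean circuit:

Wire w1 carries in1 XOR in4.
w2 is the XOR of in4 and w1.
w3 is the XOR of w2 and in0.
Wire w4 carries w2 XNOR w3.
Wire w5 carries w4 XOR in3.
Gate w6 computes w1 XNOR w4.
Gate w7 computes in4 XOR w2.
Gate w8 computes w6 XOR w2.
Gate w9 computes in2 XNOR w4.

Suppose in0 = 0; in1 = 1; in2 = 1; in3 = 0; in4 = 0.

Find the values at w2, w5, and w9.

w2 = 1, w5 = 1, w9 = 1

w1 = in1 XOR in4 = 1 XOR 0 = 1
w2 = in4 XOR w1 = 0 XOR 1 = 1
w3 = w2 XOR in0 = 1 XOR 0 = 1
w4 = w2 XNOR w3 = 1 XNOR 1 = 1
w5 = w4 XOR in3 = 1 XOR 0 = 1
w9 = in2 XNOR w4 = 1 XNOR 1 = 1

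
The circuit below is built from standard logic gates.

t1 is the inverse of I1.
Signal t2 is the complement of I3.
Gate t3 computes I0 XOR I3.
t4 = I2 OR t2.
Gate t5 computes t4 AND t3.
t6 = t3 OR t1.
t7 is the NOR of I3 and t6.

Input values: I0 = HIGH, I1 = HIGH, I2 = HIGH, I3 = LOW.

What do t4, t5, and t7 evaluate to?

t1 = NOT I1 = NOT HIGH = LOW
t2 = NOT I3 = NOT LOW = HIGH
t3 = I0 XOR I3 = HIGH XOR LOW = HIGH
t4 = I2 OR t2 = HIGH OR HIGH = HIGH
t5 = t4 AND t3 = HIGH AND HIGH = HIGH
t6 = t3 OR t1 = HIGH OR LOW = HIGH
t7 = I3 NOR t6 = LOW NOR HIGH = LOW

t4 = HIGH  t5 = HIGH  t7 = LOW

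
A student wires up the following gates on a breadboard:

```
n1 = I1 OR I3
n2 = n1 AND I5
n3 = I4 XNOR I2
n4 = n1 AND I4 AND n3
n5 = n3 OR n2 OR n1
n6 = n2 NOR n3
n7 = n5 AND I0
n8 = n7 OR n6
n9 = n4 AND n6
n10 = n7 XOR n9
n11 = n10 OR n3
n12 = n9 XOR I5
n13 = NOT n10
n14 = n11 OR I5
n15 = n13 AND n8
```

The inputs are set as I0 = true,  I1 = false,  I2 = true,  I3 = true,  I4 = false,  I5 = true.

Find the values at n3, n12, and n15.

n1 = I1 OR I3 = false OR true = true
n2 = n1 AND I5 = true AND true = true
n3 = I4 XNOR I2 = false XNOR true = false
n4 = n1 AND I4 AND n3 = true AND false AND false = false
n5 = n3 OR n2 OR n1 = false OR true OR true = true
n6 = n2 NOR n3 = true NOR false = false
n7 = n5 AND I0 = true AND true = true
n8 = n7 OR n6 = true OR false = true
n9 = n4 AND n6 = false AND false = false
n10 = n7 XOR n9 = true XOR false = true
n12 = n9 XOR I5 = false XOR true = true
n13 = NOT n10 = NOT true = false
n15 = n13 AND n8 = false AND true = false

n3 = false; n12 = true; n15 = false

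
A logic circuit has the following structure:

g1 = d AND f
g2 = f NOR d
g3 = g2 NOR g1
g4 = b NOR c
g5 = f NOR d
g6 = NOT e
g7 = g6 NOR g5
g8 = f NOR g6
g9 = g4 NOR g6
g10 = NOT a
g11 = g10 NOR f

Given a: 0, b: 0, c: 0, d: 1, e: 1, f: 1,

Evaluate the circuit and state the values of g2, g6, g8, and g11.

g2 = 0, g6 = 0, g8 = 0, g11 = 0

g2 = f NOR d = 1 NOR 1 = 0
g6 = NOT e = NOT 1 = 0
g8 = f NOR g6 = 1 NOR 0 = 0
g10 = NOT a = NOT 0 = 1
g11 = g10 NOR f = 1 NOR 1 = 0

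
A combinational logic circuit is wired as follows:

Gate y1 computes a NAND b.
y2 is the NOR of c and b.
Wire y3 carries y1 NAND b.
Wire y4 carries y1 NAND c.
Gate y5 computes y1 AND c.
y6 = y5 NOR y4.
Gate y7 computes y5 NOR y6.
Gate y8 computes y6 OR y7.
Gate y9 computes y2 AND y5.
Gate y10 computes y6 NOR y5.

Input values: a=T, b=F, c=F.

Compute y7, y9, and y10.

y7 = T, y9 = F, y10 = T

y1 = a NAND b = T NAND F = T
y2 = c NOR b = F NOR F = T
y4 = y1 NAND c = T NAND F = T
y5 = y1 AND c = T AND F = F
y6 = y5 NOR y4 = F NOR T = F
y7 = y5 NOR y6 = F NOR F = T
y9 = y2 AND y5 = T AND F = F
y10 = y6 NOR y5 = F NOR F = T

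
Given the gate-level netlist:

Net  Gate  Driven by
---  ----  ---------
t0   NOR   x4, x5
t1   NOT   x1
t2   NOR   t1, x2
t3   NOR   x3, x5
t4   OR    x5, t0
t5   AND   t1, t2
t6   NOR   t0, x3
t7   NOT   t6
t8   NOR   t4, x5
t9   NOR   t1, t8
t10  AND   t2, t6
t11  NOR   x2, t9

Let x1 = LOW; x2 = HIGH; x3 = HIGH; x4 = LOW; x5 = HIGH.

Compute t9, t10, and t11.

t0 = x4 NOR x5 = LOW NOR HIGH = LOW
t1 = NOT x1 = NOT LOW = HIGH
t2 = t1 NOR x2 = HIGH NOR HIGH = LOW
t4 = x5 OR t0 = HIGH OR LOW = HIGH
t6 = t0 NOR x3 = LOW NOR HIGH = LOW
t8 = t4 NOR x5 = HIGH NOR HIGH = LOW
t9 = t1 NOR t8 = HIGH NOR LOW = LOW
t10 = t2 AND t6 = LOW AND LOW = LOW
t11 = x2 NOR t9 = HIGH NOR LOW = LOW

t9 = LOW; t10 = LOW; t11 = LOW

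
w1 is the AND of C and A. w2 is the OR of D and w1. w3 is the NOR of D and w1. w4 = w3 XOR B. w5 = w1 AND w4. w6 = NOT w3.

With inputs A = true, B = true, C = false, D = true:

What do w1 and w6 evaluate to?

w1 = false, w6 = true

w1 = C AND A = false AND true = false
w3 = D NOR w1 = true NOR false = false
w6 = NOT w3 = NOT false = true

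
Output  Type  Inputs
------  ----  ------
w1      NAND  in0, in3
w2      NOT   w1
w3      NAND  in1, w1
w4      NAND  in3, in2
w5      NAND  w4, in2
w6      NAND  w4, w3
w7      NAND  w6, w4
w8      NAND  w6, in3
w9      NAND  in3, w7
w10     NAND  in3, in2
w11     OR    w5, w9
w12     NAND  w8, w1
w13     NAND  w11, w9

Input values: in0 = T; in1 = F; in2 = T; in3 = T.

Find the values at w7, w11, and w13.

w7 = T, w11 = T, w13 = T

w1 = in0 NAND in3 = T NAND T = F
w3 = in1 NAND w1 = F NAND F = T
w4 = in3 NAND in2 = T NAND T = F
w5 = w4 NAND in2 = F NAND T = T
w6 = w4 NAND w3 = F NAND T = T
w7 = w6 NAND w4 = T NAND F = T
w9 = in3 NAND w7 = T NAND T = F
w11 = w5 OR w9 = T OR F = T
w13 = w11 NAND w9 = T NAND F = T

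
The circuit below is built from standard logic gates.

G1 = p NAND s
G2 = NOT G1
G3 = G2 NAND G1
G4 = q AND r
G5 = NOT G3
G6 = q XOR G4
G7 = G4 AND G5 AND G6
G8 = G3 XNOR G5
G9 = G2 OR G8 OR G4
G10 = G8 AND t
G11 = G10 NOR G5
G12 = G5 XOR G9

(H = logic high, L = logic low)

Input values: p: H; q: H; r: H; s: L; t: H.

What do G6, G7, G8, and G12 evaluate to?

G6 = L, G7 = L, G8 = L, G12 = H

G1 = p NAND s = H NAND L = H
G2 = NOT G1 = NOT H = L
G3 = G2 NAND G1 = L NAND H = H
G4 = q AND r = H AND H = H
G5 = NOT G3 = NOT H = L
G6 = q XOR G4 = H XOR H = L
G7 = G4 AND G5 AND G6 = H AND L AND L = L
G8 = G3 XNOR G5 = H XNOR L = L
G9 = G2 OR G8 OR G4 = L OR L OR H = H
G12 = G5 XOR G9 = L XOR H = H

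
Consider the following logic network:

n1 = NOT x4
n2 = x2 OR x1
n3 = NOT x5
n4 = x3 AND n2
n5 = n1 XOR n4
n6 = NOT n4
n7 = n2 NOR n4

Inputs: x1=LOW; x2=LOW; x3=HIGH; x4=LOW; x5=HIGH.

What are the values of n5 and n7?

n1 = NOT x4 = NOT LOW = HIGH
n2 = x2 OR x1 = LOW OR LOW = LOW
n4 = x3 AND n2 = HIGH AND LOW = LOW
n5 = n1 XOR n4 = HIGH XOR LOW = HIGH
n7 = n2 NOR n4 = LOW NOR LOW = HIGH

n5 = HIGH; n7 = HIGH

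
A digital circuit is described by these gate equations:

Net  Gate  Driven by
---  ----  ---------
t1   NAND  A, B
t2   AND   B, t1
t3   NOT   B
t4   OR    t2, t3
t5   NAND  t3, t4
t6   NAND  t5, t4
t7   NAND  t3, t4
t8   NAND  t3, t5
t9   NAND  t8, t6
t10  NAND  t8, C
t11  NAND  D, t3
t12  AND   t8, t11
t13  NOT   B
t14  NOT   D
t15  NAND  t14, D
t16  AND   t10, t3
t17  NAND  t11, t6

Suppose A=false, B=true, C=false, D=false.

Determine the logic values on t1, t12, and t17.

t1 = A NAND B = false NAND true = true
t2 = B AND t1 = true AND true = true
t3 = NOT B = NOT true = false
t4 = t2 OR t3 = true OR false = true
t5 = t3 NAND t4 = false NAND true = true
t6 = t5 NAND t4 = true NAND true = false
t8 = t3 NAND t5 = false NAND true = true
t11 = D NAND t3 = false NAND false = true
t12 = t8 AND t11 = true AND true = true
t17 = t11 NAND t6 = true NAND false = true

t1 = true, t12 = true, t17 = true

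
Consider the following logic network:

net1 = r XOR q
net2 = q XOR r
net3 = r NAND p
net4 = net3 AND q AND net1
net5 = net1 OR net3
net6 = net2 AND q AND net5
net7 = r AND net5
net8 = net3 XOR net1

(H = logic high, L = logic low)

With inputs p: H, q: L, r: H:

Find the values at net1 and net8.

net1 = r XOR q = H XOR L = H
net3 = r NAND p = H NAND H = L
net8 = net3 XOR net1 = L XOR H = H

net1 = H; net8 = H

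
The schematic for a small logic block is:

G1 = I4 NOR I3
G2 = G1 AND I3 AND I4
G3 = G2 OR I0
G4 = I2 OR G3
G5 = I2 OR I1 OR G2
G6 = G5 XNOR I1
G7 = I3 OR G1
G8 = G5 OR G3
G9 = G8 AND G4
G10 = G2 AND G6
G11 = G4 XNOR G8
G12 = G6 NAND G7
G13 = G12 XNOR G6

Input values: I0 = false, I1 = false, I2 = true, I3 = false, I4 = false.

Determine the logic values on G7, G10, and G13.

G1 = I4 NOR I3 = false NOR false = true
G2 = G1 AND I3 AND I4 = true AND false AND false = false
G5 = I2 OR I1 OR G2 = true OR false OR false = true
G6 = G5 XNOR I1 = true XNOR false = false
G7 = I3 OR G1 = false OR true = true
G10 = G2 AND G6 = false AND false = false
G12 = G6 NAND G7 = false NAND true = true
G13 = G12 XNOR G6 = true XNOR false = false

G7 = true, G10 = false, G13 = false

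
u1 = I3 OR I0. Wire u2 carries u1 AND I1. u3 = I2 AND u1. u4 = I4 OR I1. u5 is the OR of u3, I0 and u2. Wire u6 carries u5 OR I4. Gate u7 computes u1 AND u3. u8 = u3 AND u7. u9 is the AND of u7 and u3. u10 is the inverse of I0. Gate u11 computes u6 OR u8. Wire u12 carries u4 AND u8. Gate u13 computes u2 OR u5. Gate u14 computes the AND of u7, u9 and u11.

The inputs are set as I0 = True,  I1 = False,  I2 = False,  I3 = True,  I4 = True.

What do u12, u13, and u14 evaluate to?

u12 = False, u13 = True, u14 = False

u1 = I3 OR I0 = True OR True = True
u2 = u1 AND I1 = True AND False = False
u3 = I2 AND u1 = False AND True = False
u4 = I4 OR I1 = True OR False = True
u5 = u3 OR I0 OR u2 = False OR True OR False = True
u6 = u5 OR I4 = True OR True = True
u7 = u1 AND u3 = True AND False = False
u8 = u3 AND u7 = False AND False = False
u9 = u7 AND u3 = False AND False = False
u11 = u6 OR u8 = True OR False = True
u12 = u4 AND u8 = True AND False = False
u13 = u2 OR u5 = False OR True = True
u14 = u7 AND u9 AND u11 = False AND False AND True = False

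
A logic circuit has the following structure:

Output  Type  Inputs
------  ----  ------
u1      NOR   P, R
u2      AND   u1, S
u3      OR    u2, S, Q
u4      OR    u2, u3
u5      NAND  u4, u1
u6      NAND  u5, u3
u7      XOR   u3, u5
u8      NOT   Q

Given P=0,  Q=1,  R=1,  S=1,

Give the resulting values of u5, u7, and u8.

u5 = 1, u7 = 0, u8 = 0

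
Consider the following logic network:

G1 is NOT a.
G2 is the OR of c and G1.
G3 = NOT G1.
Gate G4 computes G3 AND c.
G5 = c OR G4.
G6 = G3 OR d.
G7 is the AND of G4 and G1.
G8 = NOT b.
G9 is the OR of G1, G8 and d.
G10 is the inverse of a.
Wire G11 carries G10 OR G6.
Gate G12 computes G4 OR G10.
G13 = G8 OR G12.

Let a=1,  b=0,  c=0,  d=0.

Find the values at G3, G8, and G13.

G1 = NOT a = NOT 1 = 0
G3 = NOT G1 = NOT 0 = 1
G4 = G3 AND c = 1 AND 0 = 0
G8 = NOT b = NOT 0 = 1
G10 = NOT a = NOT 1 = 0
G12 = G4 OR G10 = 0 OR 0 = 0
G13 = G8 OR G12 = 1 OR 0 = 1

G3 = 1, G8 = 1, G13 = 1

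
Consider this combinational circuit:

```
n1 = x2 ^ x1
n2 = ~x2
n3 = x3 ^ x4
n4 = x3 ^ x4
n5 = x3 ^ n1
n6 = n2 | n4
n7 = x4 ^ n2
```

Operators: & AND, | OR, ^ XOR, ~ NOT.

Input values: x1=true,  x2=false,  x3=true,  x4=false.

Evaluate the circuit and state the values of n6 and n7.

n2 = NOT x2 = NOT false = true
n4 = x3 XOR x4 = true XOR false = true
n6 = n2 OR n4 = true OR true = true
n7 = x4 XOR n2 = false XOR true = true

n6 = true; n7 = true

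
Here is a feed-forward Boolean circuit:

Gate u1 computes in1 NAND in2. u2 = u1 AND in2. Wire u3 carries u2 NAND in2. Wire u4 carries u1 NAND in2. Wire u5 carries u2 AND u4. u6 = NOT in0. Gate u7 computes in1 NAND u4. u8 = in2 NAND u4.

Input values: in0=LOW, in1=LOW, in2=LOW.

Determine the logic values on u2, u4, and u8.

u1 = in1 NAND in2 = LOW NAND LOW = HIGH
u2 = u1 AND in2 = HIGH AND LOW = LOW
u4 = u1 NAND in2 = HIGH NAND LOW = HIGH
u8 = in2 NAND u4 = LOW NAND HIGH = HIGH

u2 = LOW  u4 = HIGH  u8 = HIGH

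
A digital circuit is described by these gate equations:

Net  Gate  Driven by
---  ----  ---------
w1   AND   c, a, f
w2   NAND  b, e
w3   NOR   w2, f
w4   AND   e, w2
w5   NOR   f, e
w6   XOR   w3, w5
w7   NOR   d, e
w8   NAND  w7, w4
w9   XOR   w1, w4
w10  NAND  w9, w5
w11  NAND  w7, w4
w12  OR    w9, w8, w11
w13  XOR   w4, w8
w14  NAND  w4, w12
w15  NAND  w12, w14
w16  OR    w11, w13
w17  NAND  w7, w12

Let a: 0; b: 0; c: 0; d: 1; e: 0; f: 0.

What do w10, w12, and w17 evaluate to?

w1 = c AND a AND f = 0 AND 0 AND 0 = 0
w2 = b NAND e = 0 NAND 0 = 1
w4 = e AND w2 = 0 AND 1 = 0
w5 = f NOR e = 0 NOR 0 = 1
w7 = d NOR e = 1 NOR 0 = 0
w8 = w7 NAND w4 = 0 NAND 0 = 1
w9 = w1 XOR w4 = 0 XOR 0 = 0
w10 = w9 NAND w5 = 0 NAND 1 = 1
w11 = w7 NAND w4 = 0 NAND 0 = 1
w12 = w9 OR w8 OR w11 = 0 OR 1 OR 1 = 1
w17 = w7 NAND w12 = 0 NAND 1 = 1

w10 = 1, w12 = 1, w17 = 1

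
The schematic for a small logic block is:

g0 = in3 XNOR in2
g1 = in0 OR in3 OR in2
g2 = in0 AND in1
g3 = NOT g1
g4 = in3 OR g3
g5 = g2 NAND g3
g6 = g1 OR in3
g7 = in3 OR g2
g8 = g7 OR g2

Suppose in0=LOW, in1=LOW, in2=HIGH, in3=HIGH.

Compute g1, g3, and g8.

g1 = in0 OR in3 OR in2 = LOW OR HIGH OR HIGH = HIGH
g2 = in0 AND in1 = LOW AND LOW = LOW
g3 = NOT g1 = NOT HIGH = LOW
g7 = in3 OR g2 = HIGH OR LOW = HIGH
g8 = g7 OR g2 = HIGH OR LOW = HIGH

g1 = HIGH  g3 = LOW  g8 = HIGH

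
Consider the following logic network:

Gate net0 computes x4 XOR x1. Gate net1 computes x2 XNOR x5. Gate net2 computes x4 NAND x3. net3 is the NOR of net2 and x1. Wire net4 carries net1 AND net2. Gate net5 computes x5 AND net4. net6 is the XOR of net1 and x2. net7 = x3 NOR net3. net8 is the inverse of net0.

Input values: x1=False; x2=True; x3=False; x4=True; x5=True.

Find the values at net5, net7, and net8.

net0 = x4 XOR x1 = True XOR False = True
net1 = x2 XNOR x5 = True XNOR True = True
net2 = x4 NAND x3 = True NAND False = True
net3 = net2 NOR x1 = True NOR False = False
net4 = net1 AND net2 = True AND True = True
net5 = x5 AND net4 = True AND True = True
net7 = x3 NOR net3 = False NOR False = True
net8 = NOT net0 = NOT True = False

net5 = True, net7 = True, net8 = False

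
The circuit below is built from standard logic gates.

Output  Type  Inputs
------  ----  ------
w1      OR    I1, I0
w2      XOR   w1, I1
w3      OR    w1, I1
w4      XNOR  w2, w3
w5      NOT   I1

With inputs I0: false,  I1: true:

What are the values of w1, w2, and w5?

w1 = true; w2 = false; w5 = false

w1 = I1 OR I0 = true OR false = true
w2 = w1 XOR I1 = true XOR true = false
w5 = NOT I1 = NOT true = false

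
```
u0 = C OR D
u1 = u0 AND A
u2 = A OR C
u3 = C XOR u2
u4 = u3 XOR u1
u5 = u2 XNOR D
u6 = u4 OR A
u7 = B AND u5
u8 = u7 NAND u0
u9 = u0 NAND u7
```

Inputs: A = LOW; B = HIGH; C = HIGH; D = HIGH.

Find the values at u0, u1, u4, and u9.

u0 = HIGH; u1 = LOW; u4 = LOW; u9 = LOW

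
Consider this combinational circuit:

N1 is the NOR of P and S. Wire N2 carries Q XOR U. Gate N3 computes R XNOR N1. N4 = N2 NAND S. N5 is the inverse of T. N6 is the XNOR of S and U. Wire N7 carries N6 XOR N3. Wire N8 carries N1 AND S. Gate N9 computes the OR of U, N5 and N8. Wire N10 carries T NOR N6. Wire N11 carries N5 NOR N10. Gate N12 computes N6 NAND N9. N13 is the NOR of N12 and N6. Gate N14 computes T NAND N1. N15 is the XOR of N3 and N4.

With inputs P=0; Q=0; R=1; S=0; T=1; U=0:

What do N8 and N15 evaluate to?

N8 = 0; N15 = 0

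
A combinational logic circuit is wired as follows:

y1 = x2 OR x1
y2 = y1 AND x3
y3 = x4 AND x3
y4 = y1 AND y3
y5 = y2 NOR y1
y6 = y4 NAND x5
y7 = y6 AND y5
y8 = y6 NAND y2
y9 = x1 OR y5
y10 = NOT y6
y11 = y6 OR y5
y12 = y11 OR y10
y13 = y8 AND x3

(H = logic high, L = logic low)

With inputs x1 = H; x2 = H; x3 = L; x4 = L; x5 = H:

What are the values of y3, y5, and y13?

y3 = L  y5 = L  y13 = L

y1 = x2 OR x1 = H OR H = H
y2 = y1 AND x3 = H AND L = L
y3 = x4 AND x3 = L AND L = L
y4 = y1 AND y3 = H AND L = L
y5 = y2 NOR y1 = L NOR H = L
y6 = y4 NAND x5 = L NAND H = H
y8 = y6 NAND y2 = H NAND L = H
y13 = y8 AND x3 = H AND L = L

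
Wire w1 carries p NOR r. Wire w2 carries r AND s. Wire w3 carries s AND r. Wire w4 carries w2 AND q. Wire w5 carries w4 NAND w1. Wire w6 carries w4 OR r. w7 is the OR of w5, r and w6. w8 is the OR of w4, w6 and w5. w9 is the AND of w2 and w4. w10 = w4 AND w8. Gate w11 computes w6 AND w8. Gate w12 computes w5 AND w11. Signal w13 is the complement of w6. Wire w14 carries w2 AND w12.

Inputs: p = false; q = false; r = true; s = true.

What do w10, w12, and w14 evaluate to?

w10 = false, w12 = true, w14 = true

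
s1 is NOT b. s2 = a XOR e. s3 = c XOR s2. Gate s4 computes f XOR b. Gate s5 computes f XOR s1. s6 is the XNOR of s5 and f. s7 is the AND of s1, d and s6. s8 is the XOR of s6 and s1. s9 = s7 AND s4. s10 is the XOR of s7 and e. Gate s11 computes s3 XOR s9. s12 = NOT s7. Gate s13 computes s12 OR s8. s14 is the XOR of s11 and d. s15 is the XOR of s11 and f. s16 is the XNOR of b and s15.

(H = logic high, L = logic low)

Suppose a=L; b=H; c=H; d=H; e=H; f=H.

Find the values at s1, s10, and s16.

s1 = NOT b = NOT H = L
s2 = a XOR e = L XOR H = H
s3 = c XOR s2 = H XOR H = L
s4 = f XOR b = H XOR H = L
s5 = f XOR s1 = H XOR L = H
s6 = s5 XNOR f = H XNOR H = H
s7 = s1 AND d AND s6 = L AND H AND H = L
s9 = s7 AND s4 = L AND L = L
s10 = s7 XOR e = L XOR H = H
s11 = s3 XOR s9 = L XOR L = L
s15 = s11 XOR f = L XOR H = H
s16 = b XNOR s15 = H XNOR H = H

s1 = L, s10 = H, s16 = H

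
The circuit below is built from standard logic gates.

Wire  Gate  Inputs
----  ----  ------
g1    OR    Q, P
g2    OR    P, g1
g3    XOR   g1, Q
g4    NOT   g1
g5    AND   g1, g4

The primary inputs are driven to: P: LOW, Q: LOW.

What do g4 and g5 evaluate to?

g1 = Q OR P = LOW OR LOW = LOW
g4 = NOT g1 = NOT LOW = HIGH
g5 = g1 AND g4 = LOW AND HIGH = LOW

g4 = HIGH; g5 = LOW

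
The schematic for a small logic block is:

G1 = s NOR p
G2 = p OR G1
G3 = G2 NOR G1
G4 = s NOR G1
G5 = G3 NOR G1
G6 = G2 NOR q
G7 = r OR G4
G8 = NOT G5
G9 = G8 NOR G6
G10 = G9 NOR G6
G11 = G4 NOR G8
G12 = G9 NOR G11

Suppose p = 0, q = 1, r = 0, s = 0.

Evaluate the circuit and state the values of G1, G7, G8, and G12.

G1 = s NOR p = 0 NOR 0 = 1
G2 = p OR G1 = 0 OR 1 = 1
G3 = G2 NOR G1 = 1 NOR 1 = 0
G4 = s NOR G1 = 0 NOR 1 = 0
G5 = G3 NOR G1 = 0 NOR 1 = 0
G6 = G2 NOR q = 1 NOR 1 = 0
G7 = r OR G4 = 0 OR 0 = 0
G8 = NOT G5 = NOT 0 = 1
G9 = G8 NOR G6 = 1 NOR 0 = 0
G11 = G4 NOR G8 = 0 NOR 1 = 0
G12 = G9 NOR G11 = 0 NOR 0 = 1

G1 = 1, G7 = 0, G8 = 1, G12 = 1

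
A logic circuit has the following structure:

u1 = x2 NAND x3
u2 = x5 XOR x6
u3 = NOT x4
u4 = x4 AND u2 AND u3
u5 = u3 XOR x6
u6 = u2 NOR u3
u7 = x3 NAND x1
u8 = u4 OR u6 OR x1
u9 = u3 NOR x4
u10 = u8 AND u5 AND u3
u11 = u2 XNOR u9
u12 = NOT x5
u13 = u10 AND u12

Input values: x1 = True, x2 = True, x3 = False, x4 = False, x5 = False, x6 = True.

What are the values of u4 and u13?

u4 = False  u13 = False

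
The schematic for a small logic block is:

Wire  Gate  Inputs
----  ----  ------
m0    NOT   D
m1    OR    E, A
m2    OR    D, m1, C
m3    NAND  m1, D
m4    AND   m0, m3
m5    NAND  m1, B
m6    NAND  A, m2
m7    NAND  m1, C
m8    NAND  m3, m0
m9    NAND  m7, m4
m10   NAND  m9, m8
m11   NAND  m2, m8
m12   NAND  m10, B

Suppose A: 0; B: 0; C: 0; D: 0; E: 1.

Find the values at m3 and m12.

m0 = NOT D = NOT 0 = 1
m1 = E OR A = 1 OR 0 = 1
m3 = m1 NAND D = 1 NAND 0 = 1
m4 = m0 AND m3 = 1 AND 1 = 1
m7 = m1 NAND C = 1 NAND 0 = 1
m8 = m3 NAND m0 = 1 NAND 1 = 0
m9 = m7 NAND m4 = 1 NAND 1 = 0
m10 = m9 NAND m8 = 0 NAND 0 = 1
m12 = m10 NAND B = 1 NAND 0 = 1

m3 = 1; m12 = 1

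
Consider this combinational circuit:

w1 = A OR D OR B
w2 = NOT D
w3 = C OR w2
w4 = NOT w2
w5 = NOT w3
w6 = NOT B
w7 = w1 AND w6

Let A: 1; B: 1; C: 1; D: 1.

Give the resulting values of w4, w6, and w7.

w4 = 1, w6 = 0, w7 = 0

w1 = A OR D OR B = 1 OR 1 OR 1 = 1
w2 = NOT D = NOT 1 = 0
w4 = NOT w2 = NOT 0 = 1
w6 = NOT B = NOT 1 = 0
w7 = w1 AND w6 = 1 AND 0 = 0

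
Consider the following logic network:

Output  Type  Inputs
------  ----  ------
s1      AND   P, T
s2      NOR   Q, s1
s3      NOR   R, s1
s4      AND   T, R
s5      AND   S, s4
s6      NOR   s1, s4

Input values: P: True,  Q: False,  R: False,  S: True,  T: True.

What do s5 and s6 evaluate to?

s5 = False  s6 = False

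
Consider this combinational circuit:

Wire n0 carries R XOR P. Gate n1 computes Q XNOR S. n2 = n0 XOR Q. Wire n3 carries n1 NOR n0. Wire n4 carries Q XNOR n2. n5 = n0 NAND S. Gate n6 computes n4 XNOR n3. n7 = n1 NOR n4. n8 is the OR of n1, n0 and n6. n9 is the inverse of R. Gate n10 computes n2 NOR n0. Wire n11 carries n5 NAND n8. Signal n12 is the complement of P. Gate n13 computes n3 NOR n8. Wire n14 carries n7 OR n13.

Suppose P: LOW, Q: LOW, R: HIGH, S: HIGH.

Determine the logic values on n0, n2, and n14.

n0 = HIGH; n2 = HIGH; n14 = HIGH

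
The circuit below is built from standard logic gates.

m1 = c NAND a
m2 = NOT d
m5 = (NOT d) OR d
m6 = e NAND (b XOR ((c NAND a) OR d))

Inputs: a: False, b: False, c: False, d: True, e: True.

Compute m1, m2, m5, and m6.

m1 = False NAND False = True
m2 = NOT True = False
m5 = (NOT True) OR True = True
m6 = True NAND (False XOR ((False NAND False) OR True)) = False

m1 = True, m2 = False, m5 = True, m6 = False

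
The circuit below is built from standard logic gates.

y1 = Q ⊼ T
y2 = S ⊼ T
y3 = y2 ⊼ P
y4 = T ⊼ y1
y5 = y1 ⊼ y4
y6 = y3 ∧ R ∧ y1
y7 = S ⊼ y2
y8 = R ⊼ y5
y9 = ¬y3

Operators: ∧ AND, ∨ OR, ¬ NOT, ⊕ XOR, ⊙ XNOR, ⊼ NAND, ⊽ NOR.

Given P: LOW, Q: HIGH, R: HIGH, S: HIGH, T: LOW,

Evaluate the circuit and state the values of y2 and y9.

y2 = HIGH  y9 = LOW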